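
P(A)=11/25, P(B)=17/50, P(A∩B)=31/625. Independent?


P(A)×P(B) = 187/1250
P(A∩B) = 31/625
Not equal → NOT independent

No, not independent


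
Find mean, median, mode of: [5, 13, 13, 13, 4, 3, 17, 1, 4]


Sorted: [1, 3, 4, 4, 5, 13, 13, 13, 17]
Mean = 73/9
Median = 5
Freq: {5: 1, 13: 3, 4: 2, 3: 1, 17: 1, 1: 1}
Mode: [13]

Mean=73/9, Median=5, Mode=13


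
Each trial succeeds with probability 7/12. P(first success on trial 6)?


Geometric: P(X=6) = (1-p)^(k-1)×p = (5/12)^5×7/12 = 21875/2985984

P(X=6) = 21875/2985984 ≈ 0.73%


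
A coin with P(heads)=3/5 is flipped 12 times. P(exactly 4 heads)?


Binomial: P(X=4) = C(12,4)×p^4×(1-p)^8
= 495 × 81/625 × 256/390625 = 2052864/48828125

P(X=4) = 2052864/48828125 ≈ 4.20%


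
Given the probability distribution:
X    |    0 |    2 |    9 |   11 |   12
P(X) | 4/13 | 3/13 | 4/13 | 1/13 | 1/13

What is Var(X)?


E[X] = 5
E[X²] = 601/13
Var(X) = E[X²] - (E[X])² = 601/13 - 25 = 276/13

Var(X) = 276/13 ≈ 21.2308


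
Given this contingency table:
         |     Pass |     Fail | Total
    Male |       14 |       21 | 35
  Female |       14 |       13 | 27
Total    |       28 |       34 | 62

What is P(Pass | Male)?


P(Pass | Male) = 14/(14+21) = 14/35 = 2/5

P(Pass|Male) = 2/5 ≈ 40.00%


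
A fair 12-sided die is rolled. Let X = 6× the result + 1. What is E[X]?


E[die] = (1+12)/2 = 13/2
E[X] = 6×13/2 + 1 = 40

E[X] = 40


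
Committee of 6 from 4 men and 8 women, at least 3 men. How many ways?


Count by #men:
  3M,3W: C(4,3)×C(8,3)=224
  4M,2W: C(4,4)×C(8,2)=28
Total = 252

252


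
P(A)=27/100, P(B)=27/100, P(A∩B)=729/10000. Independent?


P(A)×P(B) = 729/10000
P(A∩B) = 729/10000
Equal ✓ → Independent

Yes, independent


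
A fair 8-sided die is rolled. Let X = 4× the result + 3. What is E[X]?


E[die] = (1+8)/2 = 9/2
E[X] = 4×9/2 + 3 = 21

E[X] = 21


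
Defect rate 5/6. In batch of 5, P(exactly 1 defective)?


Binomial: P(X=1) = C(5,1)×p^1×(1-p)^4
= 5 × 5/6 × 1/1296 = 25/7776

P(X=1) = 25/7776 ≈ 0.32%


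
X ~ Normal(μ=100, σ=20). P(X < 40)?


z = (40-100)/20 = -3.0
P(Z < -3.0) = 0.0013

P(X < 40) ≈ 0.0013


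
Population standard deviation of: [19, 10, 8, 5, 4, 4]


Mean = 50/6 = 25/3
  (19-25/3)²=1024/9
  (10-25/3)²=25/9
  (8-25/3)²=1/9
  (5-25/3)²=100/9
  (4-25/3)²=169/9
  (4-25/3)²=169/9
Σ(x-μ)² = 496/3
σ² = (496/3)/6 = 248/9

σ = √(248/9) ≈ 5.2493


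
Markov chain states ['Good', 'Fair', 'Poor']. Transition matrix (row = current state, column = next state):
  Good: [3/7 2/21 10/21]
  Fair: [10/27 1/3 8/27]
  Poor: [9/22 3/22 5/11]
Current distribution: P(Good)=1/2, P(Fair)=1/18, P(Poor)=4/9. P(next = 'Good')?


P(next=Good) = Σᵢ P(now=i)×P(i→Good)
= 1/2×3/7 + 1/18×10/27 + 4/9×9/22
= 3/14 + 5/243 + 2/11 = 15593/37422

P = 15593/37422 ≈ 0.4167


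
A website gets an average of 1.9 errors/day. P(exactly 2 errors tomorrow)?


Poisson(λ=1.9): P(X=2) = e^(-λ)×λ^k/k!
= e^(-1.9) × 1.9^2 / 2!
≈ 0.1495686192 × 3.61 / 2 ≈ 0.269971

P(X=2) ≈ 0.269971 ≈ 27.00%


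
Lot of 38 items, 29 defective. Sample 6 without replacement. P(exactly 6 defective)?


Hypergeometric: C(29,6)×C(9,0)/C(38,6)
= 475020×1/2760681 = 22620/131461

P(X=6) = 22620/131461 ≈ 17.21%


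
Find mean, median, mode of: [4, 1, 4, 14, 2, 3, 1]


Sorted: [1, 1, 2, 3, 4, 4, 14]
Mean = 29/7
Median = 3
Freq: {4: 2, 1: 2, 14: 1, 2: 1, 3: 1}
Mode: [1, 4]

Mean=29/7, Median=3, Mode=[1, 4]


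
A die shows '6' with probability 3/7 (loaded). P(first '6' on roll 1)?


Geometric: P(X=1) = (1-p)^(k-1)×p = (4/7)^0×3/7 = 3/7

P(X=1) = 3/7 ≈ 42.86%


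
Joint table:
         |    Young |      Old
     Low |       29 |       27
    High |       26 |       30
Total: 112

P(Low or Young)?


P(Low∨Young) = P(Low) + P(Young) - P(Low∧Young)
= (56 + 55 - 29)/112 = 82/112 = 41/56

P = 41/56 ≈ 73.21%


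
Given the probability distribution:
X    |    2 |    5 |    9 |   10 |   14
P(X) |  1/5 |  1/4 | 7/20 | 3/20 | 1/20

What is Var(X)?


E[X] = 7
E[X²] = 301/5
Var(X) = E[X²] - (E[X])² = 301/5 - 49 = 56/5

Var(X) = 56/5 ≈ 11.2000


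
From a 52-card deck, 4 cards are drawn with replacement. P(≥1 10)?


P(not a 10) = 48/52 = 12/13
P(none in 4 draws) = (12/13)^4 = 20736/28561
P(≥1 10) = 1 - 20736/28561 = 7825/28561

P = 7825/28561 ≈ 27.40%


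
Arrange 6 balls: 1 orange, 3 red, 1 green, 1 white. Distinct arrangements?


6!/(1!×3!×1!×1!) = 120

120


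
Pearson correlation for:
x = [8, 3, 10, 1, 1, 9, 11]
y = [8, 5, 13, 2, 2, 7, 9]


n=7, Σx=43, Σy=46, Σxy=375, Σx²=377, Σy²=396
r = (7×375 - 43×46)/√((7×377 - 43²)(7×396 - 46²))
= 647/√(790×656) = 647/√518240 ≈ 647/719.8889 ≈ 0.8987

r ≈ 0.8987


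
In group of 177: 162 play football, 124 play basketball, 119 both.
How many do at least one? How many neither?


|A∪B| = 162+124-119 = 167
Neither = 177-167 = 10

At least one: 167; Neither: 10


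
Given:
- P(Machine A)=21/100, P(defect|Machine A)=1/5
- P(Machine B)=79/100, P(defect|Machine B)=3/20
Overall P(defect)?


P(B) = Σ P(B|Aᵢ)×P(Aᵢ)
  1/5×21/100 = 21/500
  3/20×79/100 = 237/2000
Sum = 321/2000

P(defect) = 321/2000 ≈ 16.05%


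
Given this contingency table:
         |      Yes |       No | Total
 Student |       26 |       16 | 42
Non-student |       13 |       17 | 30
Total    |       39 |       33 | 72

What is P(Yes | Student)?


P(Yes | Student) = 26/(26+16) = 26/42 = 13/21

P(Yes|Student) = 13/21 ≈ 61.90%


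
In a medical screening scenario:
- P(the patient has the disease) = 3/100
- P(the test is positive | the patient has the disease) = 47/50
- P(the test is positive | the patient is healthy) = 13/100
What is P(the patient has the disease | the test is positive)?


Using Bayes' theorem:
P(A|B) = P(B|A)·P(A) / P(B)

P(the test is positive) = 47/50 × 3/100 + 13/100 × 97/100
= 141/5000 + 1261/10000 = 1543/10000

P(the patient has the disease|the test is positive) = (141/5000) / (1543/10000) = 282/1543

P(the patient has the disease|the test is positive) = 282/1543 ≈ 18.28%


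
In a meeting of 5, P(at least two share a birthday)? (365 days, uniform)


P(all different) = Π(365-i)/365 for i=0..4
= 0.972864
P(match) = 1 - 0.972864 = 0.027136

P ≈ 0.0271 ≈ 2.71%


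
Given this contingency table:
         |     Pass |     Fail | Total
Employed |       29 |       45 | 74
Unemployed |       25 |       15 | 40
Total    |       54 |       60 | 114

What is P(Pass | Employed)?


P(Pass | Employed) = 29/(29+45) = 29/74

P(Pass|Employed) = 29/74 ≈ 39.19%


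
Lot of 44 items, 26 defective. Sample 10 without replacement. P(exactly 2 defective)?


Hypergeometric: C(26,2)×C(18,8)/C(44,10)
= 325×43758/2481256778 = 49725/8675723

P(X=2) = 49725/8675723 ≈ 0.57%


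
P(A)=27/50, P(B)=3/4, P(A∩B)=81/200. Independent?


P(A)×P(B) = 81/200
P(A∩B) = 81/200
Equal ✓ → Independent

Yes, independent


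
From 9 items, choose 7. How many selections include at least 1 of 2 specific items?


Complement: C(9,7) - C(7,7) = 36 - 1 = 35

35


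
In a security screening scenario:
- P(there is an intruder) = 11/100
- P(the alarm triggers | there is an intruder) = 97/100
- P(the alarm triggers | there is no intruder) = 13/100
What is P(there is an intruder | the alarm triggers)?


Using Bayes' theorem:
P(A|B) = P(B|A)·P(A) / P(B)

P(the alarm triggers) = 97/100 × 11/100 + 13/100 × 89/100
= 1067/10000 + 1157/10000 = 139/625

P(there is an intruder|the alarm triggers) = (1067/10000) / (139/625) = 1067/2224

P(there is an intruder|the alarm triggers) = 1067/2224 ≈ 47.98%


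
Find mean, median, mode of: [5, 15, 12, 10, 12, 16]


Sorted: [5, 10, 12, 12, 15, 16]
Mean = 70/6 = 35/3
Median = 12
Freq: {5: 1, 15: 1, 12: 2, 10: 1, 16: 1}
Mode: [12]

Mean=35/3, Median=12, Mode=12


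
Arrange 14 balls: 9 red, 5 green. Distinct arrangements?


14!/(9!×5!) = 2002

2002


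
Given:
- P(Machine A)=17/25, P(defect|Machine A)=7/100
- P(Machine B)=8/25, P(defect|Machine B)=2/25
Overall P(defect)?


P(B) = Σ P(B|Aᵢ)×P(Aᵢ)
  7/100×17/25 = 119/2500
  2/25×8/25 = 16/625
Sum = 183/2500

P(defect) = 183/2500 ≈ 7.32%


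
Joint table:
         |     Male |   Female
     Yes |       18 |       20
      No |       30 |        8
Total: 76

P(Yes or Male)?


P(Yes∨Male) = P(Yes) + P(Male) - P(Yes∧Male)
= (38 + 48 - 18)/76 = 68/76 = 17/19

P = 17/19 ≈ 89.47%


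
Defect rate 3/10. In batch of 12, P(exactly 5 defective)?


Binomial: P(X=5) = C(12,5)×p^5×(1-p)^7
= 792 × 243/100000 × 823543/10000000 = 19811973951/125000000000

P(X=5) = 19811973951/125000000000 ≈ 15.85%


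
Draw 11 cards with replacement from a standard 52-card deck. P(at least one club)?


P(not a club) = 39/52 = 3/4
P(none in 11 draws) = (3/4)^11 = 177147/4194304
P(≥1 club) = 1 - 177147/4194304 = 4017157/4194304

P = 4017157/4194304 ≈ 95.78%


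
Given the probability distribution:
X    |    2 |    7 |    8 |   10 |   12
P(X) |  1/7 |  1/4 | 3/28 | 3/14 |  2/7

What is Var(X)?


E[X] = 237/28
E[X²] = 329/4
Var(X) = E[X²] - (E[X])² = 329/4 - 56169/784 = 8315/784

Var(X) = 8315/784 ≈ 10.6059


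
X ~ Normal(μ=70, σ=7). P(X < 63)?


z = (63-70)/7 = -1.0
P(Z < -1.0) = 0.1587

P(X < 63) ≈ 0.1587


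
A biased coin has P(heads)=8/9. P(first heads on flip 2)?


Geometric: P(X=2) = (1-p)^(k-1)×p = (1/9)^1×8/9 = 8/81

P(X=2) = 8/81 ≈ 9.88%


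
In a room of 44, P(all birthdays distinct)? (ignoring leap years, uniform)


P(all different) = Π(365-i)/365 for i=0..43
= (365/365)×(364/365)×...×(322/365)
= 0.067115

P ≈ 0.0671 ≈ 6.71%


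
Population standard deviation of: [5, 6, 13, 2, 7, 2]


Mean = 35/6
  (5-35/6)²=25/36
  (6-35/6)²=1/36
  (13-35/6)²=1849/36
  (2-35/6)²=529/36
  (7-35/6)²=49/36
  (2-35/6)²=529/36
Σ(x-μ)² = 497/6
σ² = (497/6)/6 = 497/36

σ = √(497/36) ≈ 3.7156


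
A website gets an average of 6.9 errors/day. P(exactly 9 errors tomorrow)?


Poisson(λ=6.9): P(X=9) = e^(-λ)×λ^k/k!
= e^(-6.9) × 6.9^9 / 9!
≈ 0.001007785429 × 35452087.8356 / 362880 ≈ 0.098457

P(X=9) ≈ 0.098457 ≈ 9.85%


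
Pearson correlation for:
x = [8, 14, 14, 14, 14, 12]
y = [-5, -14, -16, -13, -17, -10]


n=6, Σx=76, Σy=-75, Σxy=-1000, Σx²=992, Σy²=1035
r = (6×(-1000) - 76×(-75))/√((6×992 - 76²)(6×1035 - (-75)²))
= -300/√(176×585) = -300/√102960 ≈ -300/320.8738 ≈ -0.9349

r ≈ -0.9349


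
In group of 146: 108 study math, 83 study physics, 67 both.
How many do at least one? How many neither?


|A∪B| = 108+83-67 = 124
Neither = 146-124 = 22

At least one: 124; Neither: 22


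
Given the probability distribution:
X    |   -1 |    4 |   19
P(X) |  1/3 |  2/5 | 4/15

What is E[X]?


E[X] = Σ x·P(X=x)
= (-1)×(1/3) + (4)×(2/5) + (19)×(4/15)
= 19/3

E[X] = 19/3


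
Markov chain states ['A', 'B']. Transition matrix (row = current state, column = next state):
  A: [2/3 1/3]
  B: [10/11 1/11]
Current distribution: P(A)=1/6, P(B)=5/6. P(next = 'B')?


P(next=B) = Σᵢ P(now=i)×P(i→B)
= 1/6×1/3 + 5/6×1/11
= 1/18 + 5/66 = 13/99

P = 13/99 ≈ 0.1313


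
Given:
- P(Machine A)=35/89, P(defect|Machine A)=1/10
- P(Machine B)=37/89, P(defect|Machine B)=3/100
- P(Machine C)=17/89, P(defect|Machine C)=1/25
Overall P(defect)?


P(B) = Σ P(B|Aᵢ)×P(Aᵢ)
  1/10×35/89 = 7/178
  3/100×37/89 = 111/8900
  1/25×17/89 = 17/2225
Sum = 529/8900

P(defect) = 529/8900 ≈ 5.94%


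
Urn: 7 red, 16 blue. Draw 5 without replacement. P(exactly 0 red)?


Hypergeometric: C(7,0)×C(16,5)/C(23,5)
= 1×4368/33649 = 624/4807

P(X=0) = 624/4807 ≈ 12.98%


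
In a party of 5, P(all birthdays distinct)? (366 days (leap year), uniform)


P(all different) = Π(366-i)/366 for i=0..4
= (366/366)×(365/366)×...×(362/366)
= 0.972938

P ≈ 0.9729 ≈ 97.29%


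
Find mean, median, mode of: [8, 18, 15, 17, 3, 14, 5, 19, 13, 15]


Sorted: [3, 5, 8, 13, 14, 15, 15, 17, 18, 19]
Mean = 127/10
Median = 29/2
Freq: {8: 1, 18: 1, 15: 2, 17: 1, 3: 1, 14: 1, 5: 1, 19: 1, 13: 1}
Mode: [15]

Mean=127/10, Median=29/2, Mode=15


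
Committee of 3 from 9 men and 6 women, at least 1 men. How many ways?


Count by #men:
  1M,2W: C(9,1)×C(6,2)=135
  2M,1W: C(9,2)×C(6,1)=216
  3M,0W: C(9,3)×C(6,0)=84
Total = 435

435


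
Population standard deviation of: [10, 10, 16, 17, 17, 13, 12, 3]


Mean = 98/8 = 49/4
  (10-49/4)²=81/16
  (10-49/4)²=81/16
  (16-49/4)²=225/16
  (17-49/4)²=361/16
  (17-49/4)²=361/16
  (13-49/4)²=9/16
  (12-49/4)²=1/16
  (3-49/4)²=1369/16
Σ(x-μ)² = 311/2
σ² = (311/2)/8 = 311/16

σ = √(311/16) ≈ 4.4088


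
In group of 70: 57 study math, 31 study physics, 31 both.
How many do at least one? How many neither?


|A∪B| = 57+31-31 = 57
Neither = 70-57 = 13

At least one: 57; Neither: 13


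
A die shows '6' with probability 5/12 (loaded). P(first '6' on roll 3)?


Geometric: P(X=3) = (1-p)^(k-1)×p = (7/12)^2×5/12 = 245/1728

P(X=3) = 245/1728 ≈ 14.18%


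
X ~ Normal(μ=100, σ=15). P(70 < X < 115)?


z₁=(70-100)/15=-2.0, z₂=(115-100)/15=1.0
P = Φ(1.0) - Φ(-2.0) = 0.841345 - 0.022750 = 0.818595 ≈ 0.8186

P(70 < X < 115) ≈ 0.8186


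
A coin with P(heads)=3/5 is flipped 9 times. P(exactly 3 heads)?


Binomial: P(X=3) = C(9,3)×p^3×(1-p)^6
= 84 × 27/125 × 64/15625 = 145152/1953125

P(X=3) = 145152/1953125 ≈ 7.43%


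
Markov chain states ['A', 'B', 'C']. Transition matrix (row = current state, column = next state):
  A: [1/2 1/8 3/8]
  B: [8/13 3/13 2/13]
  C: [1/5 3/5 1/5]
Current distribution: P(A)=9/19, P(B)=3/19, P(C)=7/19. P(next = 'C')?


P(next=C) = Σᵢ P(now=i)×P(i→C)
= 9/19×3/8 + 3/19×2/13 + 7/19×1/5
= 27/152 + 6/247 + 7/95 = 2723/9880

P = 2723/9880 ≈ 0.2756


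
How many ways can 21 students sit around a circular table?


Circular arrangements of 21 distinct objects: fix one position to break rotational symmetry.
(n-1)! = 20! = 2432902008176640000

2432902008176640000


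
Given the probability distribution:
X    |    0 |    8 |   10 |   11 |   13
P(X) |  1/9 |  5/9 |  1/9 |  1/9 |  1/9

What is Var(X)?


E[X] = 74/9
E[X²] = 710/9
Var(X) = E[X²] - (E[X])² = 710/9 - 5476/81 = 914/81

Var(X) = 914/81 ≈ 11.2840


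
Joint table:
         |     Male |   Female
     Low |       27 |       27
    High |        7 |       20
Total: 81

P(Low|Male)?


P(Low|Male) = 27/(27+7) = 27/34

P = 27/34 ≈ 79.41%


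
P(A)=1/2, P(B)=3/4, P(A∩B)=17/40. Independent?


P(A)×P(B) = 3/8
P(A∩B) = 17/40
Not equal → NOT independent

No, not independent


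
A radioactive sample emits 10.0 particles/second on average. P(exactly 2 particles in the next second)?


Poisson(λ=10.0): P(X=2) = e^(-λ)×λ^k/k!
= e^(-10.0) × 10.0^2 / 2!
≈ 4.539992976e-05 × 100 / 2 ≈ 0.002270

P(X=2) ≈ 0.002270 ≈ 0.23%


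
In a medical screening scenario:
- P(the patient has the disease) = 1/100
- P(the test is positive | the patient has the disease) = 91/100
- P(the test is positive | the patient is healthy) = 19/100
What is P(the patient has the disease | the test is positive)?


Using Bayes' theorem:
P(A|B) = P(B|A)·P(A) / P(B)

P(the test is positive) = 91/100 × 1/100 + 19/100 × 99/100
= 91/10000 + 1881/10000 = 493/2500

P(the patient has the disease|the test is positive) = (91/10000) / (493/2500) = 91/1972

P(the patient has the disease|the test is positive) = 91/1972 ≈ 4.61%


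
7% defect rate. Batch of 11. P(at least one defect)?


P(all good) = (93/100)^11 = 4501035456767426597157/10000000000000000000000
P(≥1 defect) = 5498964543232573402843/10000000000000000000000

P = 5498964543232573402843/10000000000000000000000 ≈ 54.99%


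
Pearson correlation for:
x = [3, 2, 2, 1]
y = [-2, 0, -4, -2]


n=4, Σx=8, Σy=-8, Σxy=-16, Σx²=18, Σy²=24
r = (4×(-16) - 8×(-8))/√((4×18 - 8²)(4×24 - (-8)²))
= 0/√(8×32) = 0/√256 ≈ 0/16.0000 ≈ 0.0000

r ≈ 0.0000


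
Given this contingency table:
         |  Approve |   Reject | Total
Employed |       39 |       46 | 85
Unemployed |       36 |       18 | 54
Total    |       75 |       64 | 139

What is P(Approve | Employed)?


P(Approve | Employed) = 39/(39+46) = 39/85

P(Approve|Employed) = 39/85 ≈ 45.88%


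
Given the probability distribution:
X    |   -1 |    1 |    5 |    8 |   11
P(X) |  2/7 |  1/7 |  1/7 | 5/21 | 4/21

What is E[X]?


E[X] = Σ x·P(X=x)
= (-1)×(2/7) + (1)×(1/7) + (5)×(1/7) + (8)×(5/21) + (11)×(4/21)
= 32/7

E[X] = 32/7


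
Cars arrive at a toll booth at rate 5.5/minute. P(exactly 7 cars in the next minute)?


Poisson(λ=5.5): P(X=7) = e^(-λ)×λ^k/k!
= e^(-5.5) × 5.5^7 / 7!
≈ 0.004086771438 × 152243.523438 / 5040 ≈ 0.123449

P(X=7) ≈ 0.123449 ≈ 12.34%


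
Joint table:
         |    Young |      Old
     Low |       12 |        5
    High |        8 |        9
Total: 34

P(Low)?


P(Low) = (12+5)/34 = 17/34 = 1/2

P(Low) = 1/2 ≈ 50.00%


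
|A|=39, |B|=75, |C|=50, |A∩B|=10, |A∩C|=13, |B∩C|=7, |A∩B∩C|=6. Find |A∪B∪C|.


|A∪B∪C| = 39+75+50-10-13-7+6 = 140

|A∪B∪C| = 140


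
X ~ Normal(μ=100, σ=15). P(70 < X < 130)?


z₁=(70-100)/15=-2.0, z₂=(130-100)/15=2.0
P = Φ(2.0) - Φ(-2.0) = 0.977250 - 0.022750 = 0.954500 ≈ 0.9545

P(70 < X < 130) ≈ 0.9545


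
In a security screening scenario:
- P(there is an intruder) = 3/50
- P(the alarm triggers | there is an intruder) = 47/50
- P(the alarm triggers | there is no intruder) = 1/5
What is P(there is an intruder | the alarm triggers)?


Using Bayes' theorem:
P(A|B) = P(B|A)·P(A) / P(B)

P(the alarm triggers) = 47/50 × 3/50 + 1/5 × 47/50
= 141/2500 + 47/250 = 611/2500

P(there is an intruder|the alarm triggers) = (141/2500) / (611/2500) = 3/13

P(there is an intruder|the alarm triggers) = 3/13 ≈ 23.08%


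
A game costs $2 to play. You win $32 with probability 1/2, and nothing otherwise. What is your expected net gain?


E[gain] = (32-2)×1/2 + (-2)×1/2
= 15 - 1 = 14

Expected net gain = $14 ≈ $14.00


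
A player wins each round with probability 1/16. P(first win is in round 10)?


Geometric: P(X=10) = (1-p)^(k-1)×p = (15/16)^9×1/16 = 38443359375/1099511627776

P(X=10) = 38443359375/1099511627776 ≈ 3.50%


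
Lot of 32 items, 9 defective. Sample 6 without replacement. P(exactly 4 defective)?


Hypergeometric: C(9,4)×C(23,2)/C(32,6)
= 126×253/906192 = 253/7192

P(X=4) = 253/7192 ≈ 3.52%


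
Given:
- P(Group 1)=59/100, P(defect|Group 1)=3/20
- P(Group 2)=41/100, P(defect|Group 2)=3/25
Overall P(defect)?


P(B) = Σ P(B|Aᵢ)×P(Aᵢ)
  3/20×59/100 = 177/2000
  3/25×41/100 = 123/2500
Sum = 1377/10000

P(defect) = 1377/10000 ≈ 13.77%


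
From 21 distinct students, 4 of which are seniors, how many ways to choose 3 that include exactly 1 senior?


Choose 1 of the 4 seniors and 2 of the other 17 students:
C(4,1)×C(17,2) = 4×136 = 544

544


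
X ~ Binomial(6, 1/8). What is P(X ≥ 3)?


P(X ≥ 3) = Σ P(X=i) for i=3..6
P(X=3) = 1715/65536
P(X=4) = 735/262144
P(X=5) = 21/131072
P(X=6) = 1/262144
Sum = 3819/131072

P(X ≥ 3) = 3819/131072 ≈ 2.91%


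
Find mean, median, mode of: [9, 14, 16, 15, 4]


Sorted: [4, 9, 14, 15, 16]
Mean = 58/5
Median = 14
Freq: {9: 1, 14: 1, 16: 1, 15: 1, 4: 1}
Mode: No mode

Mean=58/5, Median=14, Mode=No mode


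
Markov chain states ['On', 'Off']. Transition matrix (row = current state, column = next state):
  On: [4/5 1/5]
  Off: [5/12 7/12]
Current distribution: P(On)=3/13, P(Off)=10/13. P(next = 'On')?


P(next=On) = Σᵢ P(now=i)×P(i→On)
= 3/13×4/5 + 10/13×5/12
= 12/65 + 25/78 = 197/390

P = 197/390 ≈ 0.5051


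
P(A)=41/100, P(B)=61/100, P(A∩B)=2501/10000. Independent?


P(A)×P(B) = 2501/10000
P(A∩B) = 2501/10000
Equal ✓ → Independent

Yes, independent


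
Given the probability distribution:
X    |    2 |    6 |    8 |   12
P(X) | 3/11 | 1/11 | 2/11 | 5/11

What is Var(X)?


E[X] = 8
E[X²] = 896/11
Var(X) = E[X²] - (E[X])² = 896/11 - 64 = 192/11

Var(X) = 192/11 ≈ 17.4545


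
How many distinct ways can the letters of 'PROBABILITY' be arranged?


Letters: 11, freq: {'P': 1, 'R': 1, 'O': 1, 'B': 2, 'A': 1, 'I': 2, 'L': 1, 'T': 1, 'Y': 1}
11!/(1!×1!×1!×2!×1!×2!×1!×1!×1!) = 39916800/4 = 9979200

9979200


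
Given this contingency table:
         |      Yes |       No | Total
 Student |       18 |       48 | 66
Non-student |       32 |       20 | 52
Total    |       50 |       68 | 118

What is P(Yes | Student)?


P(Yes | Student) = 18/(18+48) = 18/66 = 3/11

P(Yes|Student) = 3/11 ≈ 27.27%


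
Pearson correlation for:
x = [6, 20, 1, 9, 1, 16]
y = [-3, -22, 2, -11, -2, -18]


n=6, Σx=53, Σy=-54, Σxy=-845, Σx²=775, Σy²=946
r = (6×(-845) - 53×(-54))/√((6×775 - 53²)(6×946 - (-54)²))
= -2208/√(1841×2760) = -2208/√5081160 ≈ -2208/2254.1429 ≈ -0.9795

r ≈ -0.9795


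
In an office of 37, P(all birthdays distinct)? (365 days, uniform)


P(all different) = Π(365-i)/365 for i=0..36
= (365/365)×(364/365)×...×(329/365)
= 0.151266

P ≈ 0.1513 ≈ 15.13%


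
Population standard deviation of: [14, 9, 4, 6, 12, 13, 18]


Mean = 76/7
  (14-76/7)²=484/49
  (9-76/7)²=169/49
  (4-76/7)²=2304/49
  (6-76/7)²=1156/49
  (12-76/7)²=64/49
  (13-76/7)²=225/49
  (18-76/7)²=2500/49
Σ(x-μ)² = 986/7
σ² = (986/7)/7 = 986/49

σ = √(986/49) ≈ 4.4858


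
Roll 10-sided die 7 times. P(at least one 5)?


P(no 5)^7 = (9/10)^7 = 4782969/10000000
P(≥1) = 1 - 4782969/10000000 = 5217031/10000000

P = 5217031/10000000 ≈ 52.17%


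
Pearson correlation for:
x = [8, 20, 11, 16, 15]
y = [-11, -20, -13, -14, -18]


n=5, Σx=70, Σy=-76, Σxy=-1125, Σx²=1066, Σy²=1210
r = (5×(-1125) - 70×(-76))/√((5×1066 - 70²)(5×1210 - (-76)²))
= -305/√(430×274) = -305/√117820 ≈ -305/343.2492 ≈ -0.8886

r ≈ -0.8886


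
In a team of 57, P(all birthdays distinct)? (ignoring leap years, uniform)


P(all different) = Π(365-i)/365 for i=0..56
= (365/365)×(364/365)×...×(309/365)
= 0.009878

P ≈ 0.0099 ≈ 0.99%


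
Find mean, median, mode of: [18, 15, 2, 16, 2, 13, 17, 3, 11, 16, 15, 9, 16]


Sorted: [2, 2, 3, 9, 11, 13, 15, 15, 16, 16, 16, 17, 18]
Mean = 153/13
Median = 15
Freq: {18: 1, 15: 2, 2: 2, 16: 3, 13: 1, 17: 1, 3: 1, 11: 1, 9: 1}
Mode: [16]

Mean=153/13, Median=15, Mode=16


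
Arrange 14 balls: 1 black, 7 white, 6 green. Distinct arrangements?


14!/(1!×7!×6!) = 24024

24024


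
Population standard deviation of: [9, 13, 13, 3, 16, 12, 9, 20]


Mean = 95/8
  (9-95/8)²=529/64
  (13-95/8)²=81/64
  (13-95/8)²=81/64
  (3-95/8)²=5041/64
  (16-95/8)²=1089/64
  (12-95/8)²=1/64
  (9-95/8)²=529/64
  (20-95/8)²=4225/64
Σ(x-μ)² = 1447/8
σ² = (1447/8)/8 = 1447/64

σ = √(1447/64) ≈ 4.7549


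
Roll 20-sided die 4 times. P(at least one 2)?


P(no 2)^4 = (19/20)^4 = 130321/160000
P(≥1) = 1 - 130321/160000 = 29679/160000

P = 29679/160000 ≈ 18.55%


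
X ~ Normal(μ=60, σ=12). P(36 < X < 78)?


z₁=(36-60)/12=-2.0, z₂=(78-60)/12=1.5
P = Φ(1.5) - Φ(-2.0) = 0.933193 - 0.022750 = 0.910443 ≈ 0.9104

P(36 < X < 78) ≈ 0.9104


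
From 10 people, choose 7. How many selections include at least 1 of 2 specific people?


Complement: C(10,7) - C(8,7) = 120 - 8 = 112

112


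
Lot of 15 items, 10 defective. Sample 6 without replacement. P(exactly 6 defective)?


Hypergeometric: C(10,6)×C(5,0)/C(15,6)
= 210×1/5005 = 6/143

P(X=6) = 6/143 ≈ 4.20%


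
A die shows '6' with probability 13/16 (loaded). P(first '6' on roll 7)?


Geometric: P(X=7) = (1-p)^(k-1)×p = (3/16)^6×13/16 = 9477/268435456

P(X=7) = 9477/268435456 ≈ 0.00%


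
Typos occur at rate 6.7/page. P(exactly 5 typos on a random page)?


Poisson(λ=6.7): P(X=5) = e^(-λ)×λ^k/k!
= e^(-6.7) × 6.7^5 / 5!
≈ 0.001230911903 × 13501.25107 / 120 ≈ 0.138490

P(X=5) ≈ 0.138490 ≈ 13.85%


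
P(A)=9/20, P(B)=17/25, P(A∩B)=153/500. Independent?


P(A)×P(B) = 153/500
P(A∩B) = 153/500
Equal ✓ → Independent

Yes, independent


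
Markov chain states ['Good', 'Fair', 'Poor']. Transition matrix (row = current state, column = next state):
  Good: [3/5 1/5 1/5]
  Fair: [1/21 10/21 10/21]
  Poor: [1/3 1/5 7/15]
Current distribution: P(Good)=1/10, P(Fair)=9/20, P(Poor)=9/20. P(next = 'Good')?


P(next=Good) = Σᵢ P(now=i)×P(i→Good)
= 1/10×3/5 + 9/20×1/21 + 9/20×1/3
= 3/50 + 3/140 + 3/20 = 81/350

P = 81/350 ≈ 0.2314


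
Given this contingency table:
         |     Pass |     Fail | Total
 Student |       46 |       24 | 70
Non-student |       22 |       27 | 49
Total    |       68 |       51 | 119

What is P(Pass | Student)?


P(Pass | Student) = 46/(46+24) = 46/70 = 23/35

P(Pass|Student) = 23/35 ≈ 65.71%


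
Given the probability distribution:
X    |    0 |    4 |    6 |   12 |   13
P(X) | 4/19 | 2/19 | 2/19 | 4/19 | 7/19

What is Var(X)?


E[X] = 159/19
E[X²] = 1863/19
Var(X) = E[X²] - (E[X])² = 1863/19 - 25281/361 = 10116/361

Var(X) = 10116/361 ≈ 28.0222


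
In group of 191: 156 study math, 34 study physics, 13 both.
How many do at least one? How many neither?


|A∪B| = 156+34-13 = 177
Neither = 191-177 = 14

At least one: 177; Neither: 14


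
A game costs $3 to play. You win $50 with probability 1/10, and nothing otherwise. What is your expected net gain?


E[gain] = (50-3)×1/10 + (-3)×9/10
= 47/10 - 27/10 = 2

Expected net gain = $2 ≈ $2.00


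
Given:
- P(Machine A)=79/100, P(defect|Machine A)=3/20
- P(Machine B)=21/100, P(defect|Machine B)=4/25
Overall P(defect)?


P(B) = Σ P(B|Aᵢ)×P(Aᵢ)
  3/20×79/100 = 237/2000
  4/25×21/100 = 21/625
Sum = 1521/10000

P(defect) = 1521/10000 ≈ 15.21%


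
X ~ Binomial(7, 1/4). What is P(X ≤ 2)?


P(X ≤ 2) = Σ P(X=i) for i=0..2
P(X=0) = 2187/16384
P(X=1) = 5103/16384
P(X=2) = 5103/16384
Sum = 12393/16384

P(X ≤ 2) = 12393/16384 ≈ 75.64%


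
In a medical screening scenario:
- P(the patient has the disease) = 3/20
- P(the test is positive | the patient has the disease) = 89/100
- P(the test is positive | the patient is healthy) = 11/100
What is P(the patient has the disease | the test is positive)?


Using Bayes' theorem:
P(A|B) = P(B|A)·P(A) / P(B)

P(the test is positive) = 89/100 × 3/20 + 11/100 × 17/20
= 267/2000 + 187/2000 = 227/1000

P(the patient has the disease|the test is positive) = (267/2000) / (227/1000) = 267/454

P(the patient has the disease|the test is positive) = 267/454 ≈ 58.81%


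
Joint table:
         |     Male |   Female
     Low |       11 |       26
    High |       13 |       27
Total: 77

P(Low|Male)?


P(Low|Male) = 11/(11+13) = 11/24

P = 11/24 ≈ 45.83%


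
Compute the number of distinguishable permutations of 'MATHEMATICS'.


Letters: 11, freq: {'M': 2, 'A': 2, 'T': 2, 'H': 1, 'E': 1, 'I': 1, 'C': 1, 'S': 1}
11!/(2!×2!×2!×1!×1!×1!×1!×1!) = 39916800/8 = 4989600

4989600


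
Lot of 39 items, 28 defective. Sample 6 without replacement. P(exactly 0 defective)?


Hypergeometric: C(28,0)×C(11,6)/C(39,6)
= 1×462/3262623 = 22/155363

P(X=0) = 22/155363 ≈ 0.01%


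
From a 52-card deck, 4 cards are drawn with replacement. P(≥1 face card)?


P(not a face card) = 40/52 = 10/13
P(none in 4 draws) = (10/13)^4 = 10000/28561
P(≥1 face card) = 1 - 10000/28561 = 18561/28561

P = 18561/28561 ≈ 64.99%


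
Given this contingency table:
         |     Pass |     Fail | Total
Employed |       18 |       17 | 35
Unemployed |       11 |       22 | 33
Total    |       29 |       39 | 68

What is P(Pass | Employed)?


P(Pass | Employed) = 18/(18+17) = 18/35

P(Pass|Employed) = 18/35 ≈ 51.43%


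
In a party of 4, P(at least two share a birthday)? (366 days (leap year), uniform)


P(all different) = Π(366-i)/366 for i=0..3
= 0.983689
P(match) = 1 - 0.983689 = 0.016311

P ≈ 0.0163 ≈ 1.63%


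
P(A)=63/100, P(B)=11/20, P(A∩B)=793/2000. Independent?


P(A)×P(B) = 693/2000
P(A∩B) = 793/2000
Not equal → NOT independent

No, not independent


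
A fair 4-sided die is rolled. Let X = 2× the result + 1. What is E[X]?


E[die] = (1+4)/2 = 5/2
E[X] = 2×5/2 + 1 = 6

E[X] = 6


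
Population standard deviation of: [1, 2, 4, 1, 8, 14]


Mean = 30/6 = 5
  (1-5)²=16
  (2-5)²=9
  (4-5)²=1
  (1-5)²=16
  (8-5)²=9
  (14-5)²=81
Σ(x-μ)² = 132
σ² = 132/6 = 22

σ = √(22) ≈ 4.6904


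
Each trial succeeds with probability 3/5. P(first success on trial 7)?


Geometric: P(X=7) = (1-p)^(k-1)×p = (2/5)^6×3/5 = 192/78125

P(X=7) = 192/78125 ≈ 0.25%


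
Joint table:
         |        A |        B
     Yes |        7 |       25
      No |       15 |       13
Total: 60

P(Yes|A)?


P(Yes|A) = 7/(7+15) = 7/22

P = 7/22 ≈ 31.82%


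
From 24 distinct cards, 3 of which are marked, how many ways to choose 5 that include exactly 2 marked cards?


Choose 2 of the 3 marked cards and 3 of the other 21 cards:
C(3,2)×C(21,3) = 3×1330 = 3990

3990


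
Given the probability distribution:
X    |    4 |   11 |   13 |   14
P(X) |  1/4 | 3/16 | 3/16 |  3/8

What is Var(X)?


E[X] = 43/4
E[X²] = 1055/8
Var(X) = E[X²] - (E[X])² = 1055/8 - 1849/16 = 261/16

Var(X) = 261/16 ≈ 16.3125


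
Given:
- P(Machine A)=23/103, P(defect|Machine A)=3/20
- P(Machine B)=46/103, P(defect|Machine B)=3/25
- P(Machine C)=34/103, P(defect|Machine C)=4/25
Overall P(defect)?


P(B) = Σ P(B|Aᵢ)×P(Aᵢ)
  3/20×23/103 = 69/2060
  3/25×46/103 = 138/2575
  4/25×34/103 = 136/2575
Sum = 1441/10300

P(defect) = 1441/10300 ≈ 13.99%


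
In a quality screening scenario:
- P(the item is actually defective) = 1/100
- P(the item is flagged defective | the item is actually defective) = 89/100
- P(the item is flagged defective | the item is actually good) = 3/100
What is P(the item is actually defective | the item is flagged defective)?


Using Bayes' theorem:
P(A|B) = P(B|A)·P(A) / P(B)

P(the item is flagged defective) = 89/100 × 1/100 + 3/100 × 99/100
= 89/10000 + 297/10000 = 193/5000

P(the item is actually defective|the item is flagged defective) = (89/10000) / (193/5000) = 89/386

P(the item is actually defective|the item is flagged defective) = 89/386 ≈ 23.06%


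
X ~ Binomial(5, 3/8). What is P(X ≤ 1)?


P(X ≤ 1) = Σ P(X=i) for i=0..1
P(X=0) = 3125/32768
P(X=1) = 9375/32768
Sum = 3125/8192

P(X ≤ 1) = 3125/8192 ≈ 38.15%


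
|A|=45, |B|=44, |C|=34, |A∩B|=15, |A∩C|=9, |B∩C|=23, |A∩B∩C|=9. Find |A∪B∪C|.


|A∪B∪C| = 45+44+34-15-9-23+9 = 85

|A∪B∪C| = 85


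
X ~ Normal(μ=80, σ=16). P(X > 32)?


z = (32-80)/16 = -3.0
P(X > 32) = 1 - P(Z ≤ -3.0) = 1 - 0.0013 = 0.9987

P(X > 32) ≈ 0.9987


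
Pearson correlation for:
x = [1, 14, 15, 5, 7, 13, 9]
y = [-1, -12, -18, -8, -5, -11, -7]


n=7, Σx=64, Σy=-62, Σxy=-720, Σx²=746, Σy²=728
r = (7×(-720) - 64×(-62))/√((7×746 - 64²)(7×728 - (-62)²))
= -1072/√(1126×1252) = -1072/√1409752 ≈ -1072/1187.3298 ≈ -0.9029

r ≈ -0.9029


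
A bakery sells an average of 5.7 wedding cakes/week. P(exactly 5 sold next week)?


Poisson(λ=5.7): P(X=5) = e^(-λ)×λ^k/k!
= e^(-5.7) × 5.7^5 / 5!
≈ 0.003345965457 × 6016.92057 / 120 ≈ 0.167770

P(X=5) ≈ 0.167770 ≈ 16.78%


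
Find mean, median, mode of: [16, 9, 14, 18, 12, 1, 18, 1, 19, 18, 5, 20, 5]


Sorted: [1, 1, 5, 5, 9, 12, 14, 16, 18, 18, 18, 19, 20]
Mean = 156/13 = 12
Median = 14
Freq: {16: 1, 9: 1, 14: 1, 18: 3, 12: 1, 1: 2, 19: 1, 5: 2, 20: 1}
Mode: [18]

Mean=12, Median=14, Mode=18


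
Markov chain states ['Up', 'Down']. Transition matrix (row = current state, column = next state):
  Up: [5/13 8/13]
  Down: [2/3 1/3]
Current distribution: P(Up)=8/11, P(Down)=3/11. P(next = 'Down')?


P(next=Down) = Σᵢ P(now=i)×P(i→Down)
= 8/11×8/13 + 3/11×1/3
= 64/143 + 1/11 = 7/13

P = 7/13 ≈ 0.5385


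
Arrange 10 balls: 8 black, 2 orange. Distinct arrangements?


10!/(8!×2!) = 45

45


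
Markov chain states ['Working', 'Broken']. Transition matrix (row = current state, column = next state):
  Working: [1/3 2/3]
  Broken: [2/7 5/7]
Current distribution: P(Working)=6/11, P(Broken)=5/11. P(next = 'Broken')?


P(next=Broken) = Σᵢ P(now=i)×P(i→Broken)
= 6/11×2/3 + 5/11×5/7
= 4/11 + 25/77 = 53/77

P = 53/77 ≈ 0.6883


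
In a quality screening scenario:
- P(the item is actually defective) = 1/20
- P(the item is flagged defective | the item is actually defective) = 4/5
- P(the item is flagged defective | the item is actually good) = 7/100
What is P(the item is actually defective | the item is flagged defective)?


Using Bayes' theorem:
P(A|B) = P(B|A)·P(A) / P(B)

P(the item is flagged defective) = 4/5 × 1/20 + 7/100 × 19/20
= 1/25 + 133/2000 = 213/2000

P(the item is actually defective|the item is flagged defective) = (1/25) / (213/2000) = 80/213

P(the item is actually defective|the item is flagged defective) = 80/213 ≈ 37.56%


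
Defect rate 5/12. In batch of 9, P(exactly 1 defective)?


Binomial: P(X=1) = C(9,1)×p^1×(1-p)^8
= 9 × 5/12 × 5764801/429981696 = 28824005/573308928

P(X=1) = 28824005/573308928 ≈ 5.03%


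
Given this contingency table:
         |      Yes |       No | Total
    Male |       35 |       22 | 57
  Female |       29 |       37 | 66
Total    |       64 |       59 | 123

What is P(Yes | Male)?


P(Yes | Male) = 35/(35+22) = 35/57

P(Yes|Male) = 35/57 ≈ 61.40%


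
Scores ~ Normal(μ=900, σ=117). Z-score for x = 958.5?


z = (x - μ)/σ = (958.5 - 900)/117 = 0.5

z = 0.5


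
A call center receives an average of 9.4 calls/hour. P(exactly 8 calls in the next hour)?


Poisson(λ=9.4): P(X=8) = e^(-λ)×λ^k/k!
= e^(-9.4) × 9.4^8 / 8!
≈ 8.272406556e-05 × 60956893.8541 / 40320 ≈ 0.125065

P(X=8) ≈ 0.125065 ≈ 12.51%


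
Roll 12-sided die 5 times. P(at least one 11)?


P(no 11)^5 = (11/12)^5 = 161051/248832
P(≥1) = 1 - 161051/248832 = 87781/248832

P = 87781/248832 ≈ 35.28%


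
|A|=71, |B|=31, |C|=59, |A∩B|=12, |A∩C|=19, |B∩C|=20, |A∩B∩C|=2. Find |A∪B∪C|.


|A∪B∪C| = 71+31+59-12-19-20+2 = 112

|A∪B∪C| = 112


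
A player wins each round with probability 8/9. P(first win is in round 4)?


Geometric: P(X=4) = (1-p)^(k-1)×p = (1/9)^3×8/9 = 8/6561

P(X=4) = 8/6561 ≈ 0.12%


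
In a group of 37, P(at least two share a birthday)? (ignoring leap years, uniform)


P(all different) = Π(365-i)/365 for i=0..36
= 0.151266
P(match) = 1 - 0.151266 = 0.848734

P ≈ 0.8487 ≈ 84.87%


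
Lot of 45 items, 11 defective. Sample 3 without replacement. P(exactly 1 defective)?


Hypergeometric: C(11,1)×C(34,2)/C(45,3)
= 11×561/14190 = 187/430

P(X=1) = 187/430 ≈ 43.49%


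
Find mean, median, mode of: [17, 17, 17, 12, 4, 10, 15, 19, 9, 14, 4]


Sorted: [4, 4, 9, 10, 12, 14, 15, 17, 17, 17, 19]
Mean = 138/11
Median = 14
Freq: {17: 3, 12: 1, 4: 2, 10: 1, 15: 1, 19: 1, 9: 1, 14: 1}
Mode: [17]

Mean=138/11, Median=14, Mode=17


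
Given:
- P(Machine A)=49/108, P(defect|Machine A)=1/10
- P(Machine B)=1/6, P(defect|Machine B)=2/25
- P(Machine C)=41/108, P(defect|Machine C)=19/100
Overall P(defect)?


P(B) = Σ P(B|Aᵢ)×P(Aᵢ)
  1/10×49/108 = 49/1080
  2/25×1/6 = 1/75
  19/100×41/108 = 779/10800
Sum = 157/1200

P(defect) = 157/1200 ≈ 13.08%


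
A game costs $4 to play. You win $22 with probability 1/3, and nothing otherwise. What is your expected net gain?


E[gain] = (22-4)×1/3 + (-4)×2/3
= 6 - 8/3 = 10/3

Expected net gain = $10/3 ≈ $3.33


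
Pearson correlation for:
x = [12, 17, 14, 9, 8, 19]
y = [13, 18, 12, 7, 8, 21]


n=6, Σx=79, Σy=79, Σxy=1156, Σx²=1135, Σy²=1191
r = (6×1156 - 79×79)/√((6×1135 - 79²)(6×1191 - 79²))
= 695/√(569×905) = 695/√514945 ≈ 695/717.5967 ≈ 0.9685

r ≈ 0.9685


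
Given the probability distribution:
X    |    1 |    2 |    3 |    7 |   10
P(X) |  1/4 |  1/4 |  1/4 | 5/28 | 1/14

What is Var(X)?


E[X] = 97/28
E[X²] = 543/28
Var(X) = E[X²] - (E[X])² = 543/28 - 9409/784 = 5795/784

Var(X) = 5795/784 ≈ 7.3916


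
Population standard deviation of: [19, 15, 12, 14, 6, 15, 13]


Mean = 94/7
  (19-94/7)²=1521/49
  (15-94/7)²=121/49
  (12-94/7)²=100/49
  (14-94/7)²=16/49
  (6-94/7)²=2704/49
  (15-94/7)²=121/49
  (13-94/7)²=9/49
Σ(x-μ)² = 656/7
σ² = (656/7)/7 = 656/49

σ = √(656/49) ≈ 3.6589


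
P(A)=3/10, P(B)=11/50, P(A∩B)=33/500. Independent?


P(A)×P(B) = 33/500
P(A∩B) = 33/500
Equal ✓ → Independent

Yes, independent


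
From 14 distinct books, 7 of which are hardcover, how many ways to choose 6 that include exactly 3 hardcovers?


Choose 3 of the 7 hardcovers and 3 of the other 7 books:
C(7,3)×C(7,3) = 35×35 = 1225

1225


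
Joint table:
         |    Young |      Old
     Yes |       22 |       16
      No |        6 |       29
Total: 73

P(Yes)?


P(Yes) = (22+16)/73 = 38/73

P(Yes) = 38/73 ≈ 52.05%


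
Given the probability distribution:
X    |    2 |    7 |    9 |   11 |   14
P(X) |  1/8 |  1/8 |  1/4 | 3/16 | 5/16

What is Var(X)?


E[X] = 157/16
E[X²] = 1773/16
Var(X) = E[X²] - (E[X])² = 1773/16 - 24649/256 = 3719/256

Var(X) = 3719/256 ≈ 14.5273


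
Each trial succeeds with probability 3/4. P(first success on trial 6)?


Geometric: P(X=6) = (1-p)^(k-1)×p = (1/4)^5×3/4 = 3/4096

P(X=6) = 3/4096 ≈ 0.07%


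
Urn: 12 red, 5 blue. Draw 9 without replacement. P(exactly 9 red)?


Hypergeometric: C(12,9)×C(5,0)/C(17,9)
= 220×1/24310 = 2/221

P(X=9) = 2/221 ≈ 0.90%


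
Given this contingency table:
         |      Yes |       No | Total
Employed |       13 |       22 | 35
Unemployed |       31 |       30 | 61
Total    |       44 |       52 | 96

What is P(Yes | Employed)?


P(Yes | Employed) = 13/(13+22) = 13/35

P(Yes|Employed) = 13/35 ≈ 37.14%


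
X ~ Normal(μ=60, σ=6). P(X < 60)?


z = (60-60)/6 = 0.0
P(Z < 0.0) = 0.5000

P(X < 60) ≈ 0.5000


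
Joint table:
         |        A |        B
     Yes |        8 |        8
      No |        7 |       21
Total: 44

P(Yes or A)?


P(Yes∨A) = P(Yes) + P(A) - P(Yes∧A)
= (16 + 15 - 8)/44 = 23/44

P = 23/44 ≈ 52.27%


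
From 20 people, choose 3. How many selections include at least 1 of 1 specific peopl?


Complement: C(20,3) - C(19,3) = 1140 - 969 = 171

171


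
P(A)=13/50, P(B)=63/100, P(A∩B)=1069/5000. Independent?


P(A)×P(B) = 819/5000
P(A∩B) = 1069/5000
Not equal → NOT independent

No, not independent


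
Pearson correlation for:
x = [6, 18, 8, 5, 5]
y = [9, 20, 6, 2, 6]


n=5, Σx=42, Σy=43, Σxy=502, Σx²=474, Σy²=557
r = (5×502 - 42×43)/√((5×474 - 42²)(5×557 - 43²))
= 704/√(606×936) = 704/√567216 ≈ 704/753.1374 ≈ 0.9348

r ≈ 0.9348


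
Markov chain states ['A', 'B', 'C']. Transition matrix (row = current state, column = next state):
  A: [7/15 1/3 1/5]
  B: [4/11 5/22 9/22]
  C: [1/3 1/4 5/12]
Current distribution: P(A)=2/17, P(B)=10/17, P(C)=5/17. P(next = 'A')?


P(next=A) = Σᵢ P(now=i)×P(i→A)
= 2/17×7/15 + 10/17×4/11 + 5/17×1/3
= 14/255 + 40/187 + 5/51 = 343/935

P = 343/935 ≈ 0.3668


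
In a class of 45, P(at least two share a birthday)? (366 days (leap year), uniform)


P(all different) = Π(366-i)/366 for i=0..44
= 0.059503
P(match) = 1 - 0.059503 = 0.940497

P ≈ 0.9405 ≈ 94.05%


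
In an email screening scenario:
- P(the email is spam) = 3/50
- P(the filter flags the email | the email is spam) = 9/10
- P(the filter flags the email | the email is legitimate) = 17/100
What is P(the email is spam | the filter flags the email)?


Using Bayes' theorem:
P(A|B) = P(B|A)·P(A) / P(B)

P(the filter flags the email) = 9/10 × 3/50 + 17/100 × 47/50
= 27/500 + 799/5000 = 1069/5000

P(the email is spam|the filter flags the email) = (27/500) / (1069/5000) = 270/1069

P(the email is spam|the filter flags the email) = 270/1069 ≈ 25.26%
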